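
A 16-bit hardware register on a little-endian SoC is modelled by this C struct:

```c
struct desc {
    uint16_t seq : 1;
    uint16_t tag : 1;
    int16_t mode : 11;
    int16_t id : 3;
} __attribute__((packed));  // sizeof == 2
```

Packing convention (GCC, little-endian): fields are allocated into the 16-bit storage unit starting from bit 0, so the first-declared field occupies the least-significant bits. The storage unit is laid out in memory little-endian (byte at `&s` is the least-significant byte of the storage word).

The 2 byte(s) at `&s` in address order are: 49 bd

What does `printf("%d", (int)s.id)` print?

-3

[0]=0x49 [1]=0xbd (little-endian) → word 0xbd49
seq:1 @ bit 0 → (0xbd49>>0)&0x1 = 0x1
tag:1 @ bit 1 → (0xbd49>>1)&0x1 = 0x0
mode:11 @ bit 2 → (0xbd49>>2)&0x7ff = 0x752
id:3 @ bit 13 → (0xbd49>>13)&0x7 = 0x5  ←
id signed 3b, MSB=1: 5 - 8 = -3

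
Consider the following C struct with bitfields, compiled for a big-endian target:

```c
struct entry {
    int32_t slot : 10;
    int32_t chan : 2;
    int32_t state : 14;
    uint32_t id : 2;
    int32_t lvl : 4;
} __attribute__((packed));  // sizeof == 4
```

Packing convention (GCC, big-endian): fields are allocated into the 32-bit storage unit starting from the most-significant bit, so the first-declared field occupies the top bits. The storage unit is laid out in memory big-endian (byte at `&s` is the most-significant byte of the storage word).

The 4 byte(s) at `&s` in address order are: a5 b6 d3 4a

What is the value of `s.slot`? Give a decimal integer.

[0]=0xa5 [1]=0xb6 [2]=0xd3 [3]=0x4a (big-endian) → word 0xa5b6d34a
slot [22+:10] = (word>>22) & 0x3ff = 662  ←
chan [20+:2] = (word>>20) & 0x3 = 3
state [6+:14] = (word>>6) & 0x3fff = 6989
id [4+:2] = (word>>4) & 0x3 = 0
lvl [0+:4] = (word>>0) & 0xf = 10
slot signed 10b, MSB=1: 662 - 1024 = -362

-362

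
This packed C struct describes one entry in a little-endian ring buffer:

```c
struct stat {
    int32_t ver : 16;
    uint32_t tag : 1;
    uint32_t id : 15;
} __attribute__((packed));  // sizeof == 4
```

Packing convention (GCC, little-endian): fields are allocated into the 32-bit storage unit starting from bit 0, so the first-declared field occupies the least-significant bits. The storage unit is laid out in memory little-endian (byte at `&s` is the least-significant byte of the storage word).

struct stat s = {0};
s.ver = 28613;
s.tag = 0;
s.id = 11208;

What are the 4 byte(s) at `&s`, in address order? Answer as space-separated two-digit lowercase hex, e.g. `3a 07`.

c5 6f 90 57

[0+:16] ver=28613 & 0xffff = 0x6fc5; word=0x00006fc5
[16+:1] tag=0 & 0x1 = 0x0; word=0x00006fc5
[17+:15] id=11208 & 0x7fff = 0x2bc8; word=0x57906fc5
word = 0x57906fc5 → little-endian bytes:
  [0]=0xc5  [1]=0x6f  [2]=0x90  [3]=0x57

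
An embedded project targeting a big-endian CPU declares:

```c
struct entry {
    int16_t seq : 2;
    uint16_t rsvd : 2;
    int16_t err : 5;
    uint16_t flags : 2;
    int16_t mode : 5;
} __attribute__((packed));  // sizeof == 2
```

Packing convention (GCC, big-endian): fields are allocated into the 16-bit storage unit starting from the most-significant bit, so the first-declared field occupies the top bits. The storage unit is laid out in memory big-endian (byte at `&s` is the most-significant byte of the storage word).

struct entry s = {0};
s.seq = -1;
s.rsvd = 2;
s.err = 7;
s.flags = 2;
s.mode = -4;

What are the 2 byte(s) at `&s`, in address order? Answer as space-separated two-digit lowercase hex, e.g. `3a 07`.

[14+:2] seq=-1 & 0x3 = 0x3; word=0xc000
[12+:2] rsvd=2 & 0x3 = 0x2; word=0xe000
[7+:5] err=7 & 0x1f = 0x7; word=0xe380
[5+:2] flags=2 & 0x3 = 0x2; word=0xe3c0
[0+:5] mode=-4 & 0x1f = 0x1c; word=0xe3dc
word = 0xe3dc → big-endian bytes:
  [0]=0xe3  [1]=0xdc

e3 dc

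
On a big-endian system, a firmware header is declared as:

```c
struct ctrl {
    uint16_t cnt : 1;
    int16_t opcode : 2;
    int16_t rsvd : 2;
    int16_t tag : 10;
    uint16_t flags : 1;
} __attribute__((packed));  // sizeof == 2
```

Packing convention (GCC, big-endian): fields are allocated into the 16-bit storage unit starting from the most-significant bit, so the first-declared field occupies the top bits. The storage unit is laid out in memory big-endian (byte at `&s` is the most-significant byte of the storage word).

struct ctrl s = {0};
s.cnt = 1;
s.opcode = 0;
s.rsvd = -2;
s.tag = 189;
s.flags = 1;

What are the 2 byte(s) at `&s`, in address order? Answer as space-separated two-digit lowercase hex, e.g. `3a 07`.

cnt (1b) val=1 bits=0x1 at bit 15: 0x8000
opcode (2b) val=0 bits=0x0 at bit 13: 0x8000
rsvd (2b) val=-2 bits=0x2 at bit 11: 0x9000
tag (10b) val=189 bits=0xbd at bit 1: 0x917a
flags (1b) val=1 bits=0x1 at bit 0: 0x917b
word = 0x917b → big-endian bytes:
  [0]=0x91  [1]=0x7b

91 7b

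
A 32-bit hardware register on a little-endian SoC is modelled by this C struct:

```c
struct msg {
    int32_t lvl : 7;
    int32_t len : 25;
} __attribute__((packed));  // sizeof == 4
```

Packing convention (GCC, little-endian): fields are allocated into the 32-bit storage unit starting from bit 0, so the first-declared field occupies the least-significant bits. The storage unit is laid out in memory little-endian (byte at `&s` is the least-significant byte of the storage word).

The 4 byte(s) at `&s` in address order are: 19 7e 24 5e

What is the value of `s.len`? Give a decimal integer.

12339452

[0]=0x19 [1]=0x7e [2]=0x24 [3]=0x5e (little-endian) → word 0x5e247e19
lvl [0+:7] = (word>>0) & 0x7f = 25
len [7+:25] = (word>>7) & 0x1ffffff = 12339452  ←
len signed 25b, MSB=0: value = 12339452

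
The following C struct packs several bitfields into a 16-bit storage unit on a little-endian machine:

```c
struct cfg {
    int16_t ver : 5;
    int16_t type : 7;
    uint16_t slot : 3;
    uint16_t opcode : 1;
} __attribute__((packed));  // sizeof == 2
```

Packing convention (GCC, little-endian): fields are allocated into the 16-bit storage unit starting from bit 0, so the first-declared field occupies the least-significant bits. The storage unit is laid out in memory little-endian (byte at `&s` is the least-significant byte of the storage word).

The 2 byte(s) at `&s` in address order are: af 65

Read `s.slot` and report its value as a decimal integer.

[0]=0xaf [1]=0x65 (little-endian) → word 0x65af
ver:5 @ bit 0 → (0x65af>>0)&0x1f = 0xf
type:7 @ bit 5 → (0x65af>>5)&0x7f = 0x2d
slot:3 @ bit 12 → (0x65af>>12)&0x7 = 0x6  ←
opcode:1 @ bit 15 → (0x65af>>15)&0x1 = 0x0

6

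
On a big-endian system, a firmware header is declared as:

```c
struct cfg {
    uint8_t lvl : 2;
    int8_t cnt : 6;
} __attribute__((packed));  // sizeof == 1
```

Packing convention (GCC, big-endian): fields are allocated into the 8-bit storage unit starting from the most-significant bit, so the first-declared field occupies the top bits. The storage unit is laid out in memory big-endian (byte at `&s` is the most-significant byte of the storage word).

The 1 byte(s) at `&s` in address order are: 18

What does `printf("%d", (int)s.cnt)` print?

24

[0]=0x18 (big-endian) → word 0x18
lvl [6+:2] = (word>>6) & 0x3 = 0
cnt [0+:6] = (word>>0) & 0x3f = 24  ←
cnt signed 6b, MSB=0: value = 24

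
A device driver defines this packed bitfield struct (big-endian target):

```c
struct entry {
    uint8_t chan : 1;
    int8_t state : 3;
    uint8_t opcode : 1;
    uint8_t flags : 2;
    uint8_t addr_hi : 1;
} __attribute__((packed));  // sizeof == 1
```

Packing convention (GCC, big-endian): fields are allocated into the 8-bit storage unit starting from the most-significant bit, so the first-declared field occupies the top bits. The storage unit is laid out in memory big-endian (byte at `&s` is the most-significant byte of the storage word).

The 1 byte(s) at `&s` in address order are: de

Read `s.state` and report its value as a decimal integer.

-3

[0]=0xde (big-endian) → word 0xde
chan:1 @ bit 7 → (0xde>>7)&0x1 = 0x1
state:3 @ bit 4 → (0xde>>4)&0x7 = 0x5  ←
opcode:1 @ bit 3 → (0xde>>3)&0x1 = 0x1
flags:2 @ bit 1 → (0xde>>1)&0x3 = 0x3
addr_hi:1 @ bit 0 → (0xde>>0)&0x1 = 0x0
state signed 3b, MSB=1: 5 - 8 = -3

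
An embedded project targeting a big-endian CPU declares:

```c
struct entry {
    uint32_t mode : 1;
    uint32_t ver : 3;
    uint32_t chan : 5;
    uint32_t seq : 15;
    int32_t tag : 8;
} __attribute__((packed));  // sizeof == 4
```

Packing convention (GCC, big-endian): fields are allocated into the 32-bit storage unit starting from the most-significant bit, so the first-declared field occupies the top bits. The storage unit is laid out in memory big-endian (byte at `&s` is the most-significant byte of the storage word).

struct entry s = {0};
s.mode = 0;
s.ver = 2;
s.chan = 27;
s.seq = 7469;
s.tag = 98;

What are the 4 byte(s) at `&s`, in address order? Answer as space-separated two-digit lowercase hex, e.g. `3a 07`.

[31+:1] mode=0 & 0x1 = 0x0; word=0x00000000
[28+:3] ver=2 & 0x7 = 0x2; word=0x20000000
[23+:5] chan=27 & 0x1f = 0x1b; word=0x2d800000
[8+:15] seq=7469 & 0x7fff = 0x1d2d; word=0x2d9d2d00
[0+:8] tag=98 & 0xff = 0x62; word=0x2d9d2d62
word = 0x2d9d2d62 → big-endian bytes:
  [0]=0x2d  [1]=0x9d  [2]=0x2d  [3]=0x62

2d 9d 2d 62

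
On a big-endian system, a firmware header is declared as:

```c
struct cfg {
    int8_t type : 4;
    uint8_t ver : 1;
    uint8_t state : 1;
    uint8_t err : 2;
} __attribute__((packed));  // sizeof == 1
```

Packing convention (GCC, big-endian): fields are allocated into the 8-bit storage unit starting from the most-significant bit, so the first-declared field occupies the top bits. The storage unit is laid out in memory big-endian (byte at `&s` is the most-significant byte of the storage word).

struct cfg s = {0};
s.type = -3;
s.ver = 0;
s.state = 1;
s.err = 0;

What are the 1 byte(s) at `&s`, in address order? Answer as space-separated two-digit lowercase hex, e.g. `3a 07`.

[4+:4] type=-3 & 0xf = 0xd; word=0xd0
[3+:1] ver=0 & 0x1 = 0x0; word=0xd0
[2+:1] state=1 & 0x1 = 0x1; word=0xd4
[0+:2] err=0 & 0x3 = 0x0; word=0xd4
word = 0xd4 → big-endian bytes:
  [0]=0xd4

d4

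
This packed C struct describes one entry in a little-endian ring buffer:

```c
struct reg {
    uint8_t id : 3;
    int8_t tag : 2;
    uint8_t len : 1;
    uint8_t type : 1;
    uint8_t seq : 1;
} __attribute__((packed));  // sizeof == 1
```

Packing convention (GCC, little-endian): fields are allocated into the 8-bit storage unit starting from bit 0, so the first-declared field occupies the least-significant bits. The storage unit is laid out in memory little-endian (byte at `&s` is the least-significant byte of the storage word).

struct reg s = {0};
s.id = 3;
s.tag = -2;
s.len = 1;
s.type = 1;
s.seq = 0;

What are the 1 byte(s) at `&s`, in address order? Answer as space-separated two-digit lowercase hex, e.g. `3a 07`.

73

id:3 = 3 → 0x3 << 0 → word 0x03
tag:2 = -2 → 0x2 << 3 → word 0x13
len:1 = 1 → 0x1 << 5 → word 0x33
type:1 = 1 → 0x1 << 6 → word 0x73
seq:1 = 0 → 0x0 << 7 → word 0x73
word = 0x73 → little-endian bytes:
  [0]=0x73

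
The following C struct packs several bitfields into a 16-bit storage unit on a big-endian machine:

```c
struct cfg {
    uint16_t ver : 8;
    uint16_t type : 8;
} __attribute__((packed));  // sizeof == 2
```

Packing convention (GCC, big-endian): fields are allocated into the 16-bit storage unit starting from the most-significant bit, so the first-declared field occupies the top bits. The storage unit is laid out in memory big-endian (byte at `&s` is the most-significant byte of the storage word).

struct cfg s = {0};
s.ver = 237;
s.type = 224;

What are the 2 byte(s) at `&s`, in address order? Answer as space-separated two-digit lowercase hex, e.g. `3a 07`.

ed e0

[8+:8] ver=237 & 0xff = 0xed; word=0xed00
[0+:8] type=224 & 0xff = 0xe0; word=0xede0
word = 0xede0 → big-endian bytes:
  [0]=0xed  [1]=0xe0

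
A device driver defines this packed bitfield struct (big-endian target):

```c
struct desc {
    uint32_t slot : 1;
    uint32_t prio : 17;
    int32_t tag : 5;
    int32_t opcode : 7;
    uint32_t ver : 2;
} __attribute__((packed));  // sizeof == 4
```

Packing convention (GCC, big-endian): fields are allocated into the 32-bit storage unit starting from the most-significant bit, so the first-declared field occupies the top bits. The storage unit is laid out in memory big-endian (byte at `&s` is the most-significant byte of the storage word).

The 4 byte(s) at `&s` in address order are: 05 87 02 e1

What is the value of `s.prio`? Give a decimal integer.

5660

[0]=0x05 [1]=0x87 [2]=0x02 [3]=0xe1 (big-endian) → word 0x058702e1
slot:1 @ bit 31 → (0x058702e1>>31)&0x1 = 0x0
prio:17 @ bit 14 → (0x058702e1>>14)&0x1ffff = 0x161c  ←
tag:5 @ bit 9 → (0x058702e1>>9)&0x1f = 0x1
opcode:7 @ bit 2 → (0x058702e1>>2)&0x7f = 0x38
ver:2 @ bit 0 → (0x058702e1>>0)&0x3 = 0x1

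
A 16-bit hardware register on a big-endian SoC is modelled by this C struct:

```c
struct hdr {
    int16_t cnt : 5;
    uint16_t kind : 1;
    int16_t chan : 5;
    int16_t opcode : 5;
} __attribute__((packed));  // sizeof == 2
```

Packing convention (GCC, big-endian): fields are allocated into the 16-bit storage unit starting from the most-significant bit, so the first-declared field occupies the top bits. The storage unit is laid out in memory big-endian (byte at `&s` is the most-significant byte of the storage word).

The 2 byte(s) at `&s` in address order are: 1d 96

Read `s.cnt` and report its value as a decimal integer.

[0]=0x1d [1]=0x96 (big-endian) → word 0x1d96
cnt:5 @ bit 11 → (0x1d96>>11)&0x1f = 0x3  ←
kind:1 @ bit 10 → (0x1d96>>10)&0x1 = 0x1
chan:5 @ bit 5 → (0x1d96>>5)&0x1f = 0xc
opcode:5 @ bit 0 → (0x1d96>>0)&0x1f = 0x16
cnt signed 5b, MSB=0: value = 3

3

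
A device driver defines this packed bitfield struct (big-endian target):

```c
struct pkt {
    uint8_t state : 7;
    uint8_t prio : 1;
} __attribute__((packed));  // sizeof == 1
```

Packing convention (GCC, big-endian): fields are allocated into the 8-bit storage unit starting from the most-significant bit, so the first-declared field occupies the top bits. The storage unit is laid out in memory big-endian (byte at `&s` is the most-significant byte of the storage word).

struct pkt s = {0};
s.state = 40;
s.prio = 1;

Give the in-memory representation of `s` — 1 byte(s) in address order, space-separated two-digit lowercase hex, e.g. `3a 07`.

51

[1+:7] state=40 & 0x7f = 0x28; word=0x50
[0+:1] prio=1 & 0x1 = 0x1; word=0x51
word = 0x51 → big-endian bytes:
  [0]=0x51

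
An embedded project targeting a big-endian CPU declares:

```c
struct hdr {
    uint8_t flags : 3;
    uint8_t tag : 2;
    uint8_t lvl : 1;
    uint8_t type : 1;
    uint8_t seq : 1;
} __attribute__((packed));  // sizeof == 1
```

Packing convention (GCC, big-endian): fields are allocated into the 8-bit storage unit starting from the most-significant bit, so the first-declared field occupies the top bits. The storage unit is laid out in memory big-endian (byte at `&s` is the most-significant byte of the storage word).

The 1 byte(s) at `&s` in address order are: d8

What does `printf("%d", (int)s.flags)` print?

[0]=0xd8 (big-endian) → word 0xd8
flags:3 @ bit 5 → (0xd8>>5)&0x7 = 0x6  ←
tag:2 @ bit 3 → (0xd8>>3)&0x3 = 0x3
lvl:1 @ bit 2 → (0xd8>>2)&0x1 = 0x0
type:1 @ bit 1 → (0xd8>>1)&0x1 = 0x0
seq:1 @ bit 0 → (0xd8>>0)&0x1 = 0x0

6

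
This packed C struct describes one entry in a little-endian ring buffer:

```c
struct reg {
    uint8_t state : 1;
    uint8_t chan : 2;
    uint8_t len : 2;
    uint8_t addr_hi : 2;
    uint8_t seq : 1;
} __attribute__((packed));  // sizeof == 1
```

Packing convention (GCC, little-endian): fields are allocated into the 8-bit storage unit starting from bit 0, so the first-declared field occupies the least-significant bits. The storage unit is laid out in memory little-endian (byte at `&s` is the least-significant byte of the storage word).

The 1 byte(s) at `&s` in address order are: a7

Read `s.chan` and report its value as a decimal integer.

3

[0]=0xa7 (little-endian) → word 0xa7
state [0+:1] = (word>>0) & 0x1 = 1
chan [1+:2] = (word>>1) & 0x3 = 3  ←
len [3+:2] = (word>>3) & 0x3 = 0
addr_hi [5+:2] = (word>>5) & 0x3 = 1
seq [7+:1] = (word>>7) & 0x1 = 1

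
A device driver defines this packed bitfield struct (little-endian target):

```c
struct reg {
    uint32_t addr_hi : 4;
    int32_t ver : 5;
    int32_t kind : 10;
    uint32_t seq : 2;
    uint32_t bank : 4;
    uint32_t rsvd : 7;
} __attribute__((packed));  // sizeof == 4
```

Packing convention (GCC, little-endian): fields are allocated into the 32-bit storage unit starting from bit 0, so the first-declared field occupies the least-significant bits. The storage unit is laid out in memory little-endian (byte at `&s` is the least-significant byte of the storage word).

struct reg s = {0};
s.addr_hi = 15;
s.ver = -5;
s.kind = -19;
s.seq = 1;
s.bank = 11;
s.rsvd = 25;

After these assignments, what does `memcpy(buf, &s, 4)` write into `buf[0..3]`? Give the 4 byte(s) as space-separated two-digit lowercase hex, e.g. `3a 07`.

addr_hi (4b) val=15 bits=0xf at bit 0: 0x0000000f
ver (5b) val=-5 bits=0x1b at bit 4: 0x000001bf
kind (10b) val=-19 bits=0x3ed at bit 9: 0x0007dbbf
seq (2b) val=1 bits=0x1 at bit 19: 0x000fdbbf
bank (4b) val=11 bits=0xb at bit 21: 0x016fdbbf
rsvd (7b) val=25 bits=0x19 at bit 25: 0x336fdbbf
word = 0x336fdbbf → little-endian bytes:
  [0]=0xbf  [1]=0xdb  [2]=0x6f  [3]=0x33

bf db 6f 33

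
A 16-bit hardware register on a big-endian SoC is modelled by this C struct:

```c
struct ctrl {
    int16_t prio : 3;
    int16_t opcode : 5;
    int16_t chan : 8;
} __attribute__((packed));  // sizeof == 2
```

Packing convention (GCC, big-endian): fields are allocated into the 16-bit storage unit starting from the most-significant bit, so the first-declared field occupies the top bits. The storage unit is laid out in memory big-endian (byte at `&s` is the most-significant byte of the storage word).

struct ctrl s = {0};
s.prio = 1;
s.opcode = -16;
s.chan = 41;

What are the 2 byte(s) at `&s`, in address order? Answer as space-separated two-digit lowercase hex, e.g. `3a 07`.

30 29

prio:3 = 1 → 0x1 << 13 → word 0x2000
opcode:5 = -16 → 0x10 << 8 → word 0x3000
chan:8 = 41 → 0x29 << 0 → word 0x3029
word = 0x3029 → big-endian bytes:
  [0]=0x30  [1]=0x29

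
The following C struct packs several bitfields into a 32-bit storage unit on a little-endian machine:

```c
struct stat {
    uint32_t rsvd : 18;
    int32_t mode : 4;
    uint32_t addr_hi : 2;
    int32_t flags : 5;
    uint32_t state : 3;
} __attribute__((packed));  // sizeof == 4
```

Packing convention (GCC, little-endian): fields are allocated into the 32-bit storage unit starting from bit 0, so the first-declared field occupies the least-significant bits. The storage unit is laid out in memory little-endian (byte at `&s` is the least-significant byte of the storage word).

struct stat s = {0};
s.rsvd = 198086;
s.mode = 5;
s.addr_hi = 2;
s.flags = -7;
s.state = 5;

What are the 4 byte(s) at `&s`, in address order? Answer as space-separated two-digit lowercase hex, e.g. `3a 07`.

c6 05 97 b9

rsvd (18b) val=198086 bits=0x305c6 at bit 0: 0x000305c6
mode (4b) val=5 bits=0x5 at bit 18: 0x001705c6
addr_hi (2b) val=2 bits=0x2 at bit 22: 0x009705c6
flags (5b) val=-7 bits=0x19 at bit 24: 0x199705c6
state (3b) val=5 bits=0x5 at bit 29: 0xb99705c6
word = 0xb99705c6 → little-endian bytes:
  [0]=0xc6  [1]=0x05  [2]=0x97  [3]=0xb9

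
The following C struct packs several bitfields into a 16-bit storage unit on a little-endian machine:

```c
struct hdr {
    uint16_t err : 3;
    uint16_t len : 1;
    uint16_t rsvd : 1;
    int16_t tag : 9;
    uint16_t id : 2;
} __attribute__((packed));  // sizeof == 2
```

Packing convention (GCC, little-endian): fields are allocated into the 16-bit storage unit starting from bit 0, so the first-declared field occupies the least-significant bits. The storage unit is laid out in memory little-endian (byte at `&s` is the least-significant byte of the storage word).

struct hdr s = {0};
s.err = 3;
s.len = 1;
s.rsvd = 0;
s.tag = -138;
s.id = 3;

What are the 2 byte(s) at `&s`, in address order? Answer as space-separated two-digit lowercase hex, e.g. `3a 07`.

err (3b) val=3 bits=0x3 at bit 0: 0x0003
len (1b) val=1 bits=0x1 at bit 3: 0x000b
rsvd (1b) val=0 bits=0x0 at bit 4: 0x000b
tag (9b) val=-138 bits=0x176 at bit 5: 0x2ecb
id (2b) val=3 bits=0x3 at bit 14: 0xeecb
word = 0xeecb → little-endian bytes:
  [0]=0xcb  [1]=0xee

cb ee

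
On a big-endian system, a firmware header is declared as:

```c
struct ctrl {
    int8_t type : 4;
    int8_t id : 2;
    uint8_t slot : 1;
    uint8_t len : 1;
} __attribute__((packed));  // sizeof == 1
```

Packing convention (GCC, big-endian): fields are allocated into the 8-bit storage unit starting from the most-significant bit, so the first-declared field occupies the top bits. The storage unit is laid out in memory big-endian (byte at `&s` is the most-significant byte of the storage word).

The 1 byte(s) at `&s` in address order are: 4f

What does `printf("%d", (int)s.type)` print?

[0]=0x4f (big-endian) → word 0x4f
type [4+:4] = (word>>4) & 0xf = 4  ←
id [2+:2] = (word>>2) & 0x3 = 3
slot [1+:1] = (word>>1) & 0x1 = 1
len [0+:1] = (word>>0) & 0x1 = 1
type signed 4b, MSB=0: value = 4

4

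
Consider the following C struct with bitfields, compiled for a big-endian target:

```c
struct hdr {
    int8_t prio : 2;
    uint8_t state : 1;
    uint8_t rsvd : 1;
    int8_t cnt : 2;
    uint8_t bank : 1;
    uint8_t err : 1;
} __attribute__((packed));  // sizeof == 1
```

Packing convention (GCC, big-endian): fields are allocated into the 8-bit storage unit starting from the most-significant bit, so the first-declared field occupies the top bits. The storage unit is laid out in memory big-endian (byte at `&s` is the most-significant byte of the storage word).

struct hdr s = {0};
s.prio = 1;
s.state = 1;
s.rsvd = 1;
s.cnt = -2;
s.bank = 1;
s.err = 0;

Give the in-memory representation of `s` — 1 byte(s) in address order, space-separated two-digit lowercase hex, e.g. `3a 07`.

[6+:2] prio=1 & 0x3 = 0x1; word=0x40
[5+:1] state=1 & 0x1 = 0x1; word=0x60
[4+:1] rsvd=1 & 0x1 = 0x1; word=0x70
[2+:2] cnt=-2 & 0x3 = 0x2; word=0x78
[1+:1] bank=1 & 0x1 = 0x1; word=0x7a
[0+:1] err=0 & 0x1 = 0x0; word=0x7a
word = 0x7a → big-endian bytes:
  [0]=0x7a

7a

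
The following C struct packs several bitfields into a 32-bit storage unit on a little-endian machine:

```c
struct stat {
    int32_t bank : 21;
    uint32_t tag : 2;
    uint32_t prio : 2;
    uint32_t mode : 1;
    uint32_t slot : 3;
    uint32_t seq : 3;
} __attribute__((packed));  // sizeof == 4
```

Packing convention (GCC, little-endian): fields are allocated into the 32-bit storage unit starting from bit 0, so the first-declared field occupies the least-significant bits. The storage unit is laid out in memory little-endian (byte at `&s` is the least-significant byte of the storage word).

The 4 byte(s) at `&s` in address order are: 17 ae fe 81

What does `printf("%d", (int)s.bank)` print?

-86505

[0]=0x17 [1]=0xae [2]=0xfe [3]=0x81 (little-endian) → word 0x81feae17
bank [0+:21] = (word>>0) & 0x1fffff = 2010647  ←
tag [21+:2] = (word>>21) & 0x3 = 3
prio [23+:2] = (word>>23) & 0x3 = 3
mode [25+:1] = (word>>25) & 0x1 = 0
slot [26+:3] = (word>>26) & 0x7 = 0
seq [29+:3] = (word>>29) & 0x7 = 4
bank signed 21b, MSB=1: 2010647 - 2097152 = -86505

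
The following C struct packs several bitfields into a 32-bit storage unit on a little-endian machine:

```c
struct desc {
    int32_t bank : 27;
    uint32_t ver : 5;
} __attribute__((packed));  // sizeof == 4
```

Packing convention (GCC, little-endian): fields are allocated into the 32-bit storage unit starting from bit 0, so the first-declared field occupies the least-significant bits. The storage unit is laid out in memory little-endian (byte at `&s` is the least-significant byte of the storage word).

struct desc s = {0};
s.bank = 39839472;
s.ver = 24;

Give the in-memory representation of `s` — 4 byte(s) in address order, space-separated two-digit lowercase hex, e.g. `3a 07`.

f0 e6 5f c2

[0+:27] bank=39839472 & 0x7ffffff = 0x25fe6f0; word=0x025fe6f0
[27+:5] ver=24 & 0x1f = 0x18; word=0xc25fe6f0
word = 0xc25fe6f0 → little-endian bytes:
  [0]=0xf0  [1]=0xe6  [2]=0x5f  [3]=0xc2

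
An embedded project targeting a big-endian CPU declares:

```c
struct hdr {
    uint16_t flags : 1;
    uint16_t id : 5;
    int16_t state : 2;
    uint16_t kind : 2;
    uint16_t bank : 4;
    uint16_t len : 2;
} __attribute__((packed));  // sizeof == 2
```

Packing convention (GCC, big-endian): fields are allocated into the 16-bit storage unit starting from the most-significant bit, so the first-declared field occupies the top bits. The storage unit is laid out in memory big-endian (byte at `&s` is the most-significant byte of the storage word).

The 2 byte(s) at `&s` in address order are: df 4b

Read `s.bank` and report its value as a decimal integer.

2

[0]=0xdf [1]=0x4b (big-endian) → word 0xdf4b
flags:1 @ bit 15 → (0xdf4b>>15)&0x1 = 0x1
id:5 @ bit 10 → (0xdf4b>>10)&0x1f = 0x17
state:2 @ bit 8 → (0xdf4b>>8)&0x3 = 0x3
kind:2 @ bit 6 → (0xdf4b>>6)&0x3 = 0x1
bank:4 @ bit 2 → (0xdf4b>>2)&0xf = 0x2  ←
len:2 @ bit 0 → (0xdf4b>>0)&0x3 = 0x3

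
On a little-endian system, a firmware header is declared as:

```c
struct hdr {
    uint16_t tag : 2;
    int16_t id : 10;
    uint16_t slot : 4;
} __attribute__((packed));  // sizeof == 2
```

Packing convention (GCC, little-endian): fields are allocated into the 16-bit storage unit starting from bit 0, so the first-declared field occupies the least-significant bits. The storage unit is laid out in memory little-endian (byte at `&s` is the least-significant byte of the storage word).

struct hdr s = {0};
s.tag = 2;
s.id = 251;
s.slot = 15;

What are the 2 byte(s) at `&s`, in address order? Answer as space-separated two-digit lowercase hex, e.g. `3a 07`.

ee f3

tag (2b) val=2 bits=0x2 at bit 0: 0x0002
id (10b) val=251 bits=0xfb at bit 2: 0x03ee
slot (4b) val=15 bits=0xf at bit 12: 0xf3ee
word = 0xf3ee → little-endian bytes:
  [0]=0xee  [1]=0xf3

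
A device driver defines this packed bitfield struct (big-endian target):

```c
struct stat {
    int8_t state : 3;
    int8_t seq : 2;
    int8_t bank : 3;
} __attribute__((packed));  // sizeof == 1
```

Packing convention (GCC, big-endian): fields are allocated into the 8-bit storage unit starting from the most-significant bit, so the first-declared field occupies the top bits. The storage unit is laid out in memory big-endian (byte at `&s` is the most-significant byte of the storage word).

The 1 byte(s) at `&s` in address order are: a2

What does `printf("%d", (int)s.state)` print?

-3

[0]=0xa2 (big-endian) → word 0xa2
state [5+:3] = (word>>5) & 0x7 = 5  ←
seq [3+:2] = (word>>3) & 0x3 = 0
bank [0+:3] = (word>>0) & 0x7 = 2
state signed 3b, MSB=1: 5 - 8 = -3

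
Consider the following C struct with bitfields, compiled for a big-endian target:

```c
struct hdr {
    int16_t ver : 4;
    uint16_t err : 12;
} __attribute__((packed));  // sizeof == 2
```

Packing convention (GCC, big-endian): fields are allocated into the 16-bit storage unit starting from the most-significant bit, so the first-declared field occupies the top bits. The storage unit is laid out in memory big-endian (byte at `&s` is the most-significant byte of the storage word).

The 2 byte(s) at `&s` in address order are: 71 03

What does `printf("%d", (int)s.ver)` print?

[0]=0x71 [1]=0x03 (big-endian) → word 0x7103
ver [12+:4] = (word>>12) & 0xf = 7  ←
err [0+:12] = (word>>0) & 0xfff = 259
ver signed 4b, MSB=0: value = 7

7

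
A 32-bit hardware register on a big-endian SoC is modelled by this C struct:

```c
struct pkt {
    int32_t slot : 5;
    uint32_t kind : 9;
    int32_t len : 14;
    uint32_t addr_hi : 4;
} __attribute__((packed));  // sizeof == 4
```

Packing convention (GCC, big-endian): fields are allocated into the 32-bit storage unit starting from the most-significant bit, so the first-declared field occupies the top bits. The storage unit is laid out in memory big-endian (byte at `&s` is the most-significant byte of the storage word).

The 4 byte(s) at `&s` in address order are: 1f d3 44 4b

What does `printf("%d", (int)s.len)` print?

[0]=0x1f [1]=0xd3 [2]=0x44 [3]=0x4b (big-endian) → word 0x1fd3444b
slot:5 @ bit 27 → (0x1fd3444b>>27)&0x1f = 0x3
kind:9 @ bit 18 → (0x1fd3444b>>18)&0x1ff = 0x1f4
len:14 @ bit 4 → (0x1fd3444b>>4)&0x3fff = 0x3444  ←
addr_hi:4 @ bit 0 → (0x1fd3444b>>0)&0xf = 0xb
len signed 14b, MSB=1: 13380 - 16384 = -3004

-3004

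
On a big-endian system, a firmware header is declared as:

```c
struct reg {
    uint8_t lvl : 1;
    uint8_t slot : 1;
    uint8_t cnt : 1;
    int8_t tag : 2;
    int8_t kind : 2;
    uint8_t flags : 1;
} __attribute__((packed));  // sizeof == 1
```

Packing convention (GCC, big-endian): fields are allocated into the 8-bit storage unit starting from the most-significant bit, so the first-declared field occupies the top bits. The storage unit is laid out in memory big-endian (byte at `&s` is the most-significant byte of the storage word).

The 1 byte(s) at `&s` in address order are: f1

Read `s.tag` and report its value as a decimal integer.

-2

[0]=0xf1 (big-endian) → word 0xf1
lvl [7+:1] = (word>>7) & 0x1 = 1
slot [6+:1] = (word>>6) & 0x1 = 1
cnt [5+:1] = (word>>5) & 0x1 = 1
tag [3+:2] = (word>>3) & 0x3 = 2  ←
kind [1+:2] = (word>>1) & 0x3 = 0
flags [0+:1] = (word>>0) & 0x1 = 1
tag signed 2b, MSB=1: 2 - 4 = -2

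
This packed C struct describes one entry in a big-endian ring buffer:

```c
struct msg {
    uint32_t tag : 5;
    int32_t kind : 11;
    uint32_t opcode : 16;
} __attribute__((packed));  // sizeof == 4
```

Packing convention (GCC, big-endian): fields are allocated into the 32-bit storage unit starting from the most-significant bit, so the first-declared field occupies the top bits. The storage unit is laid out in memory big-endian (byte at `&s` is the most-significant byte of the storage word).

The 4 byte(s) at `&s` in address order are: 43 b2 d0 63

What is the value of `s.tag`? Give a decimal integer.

[0]=0x43 [1]=0xb2 [2]=0xd0 [3]=0x63 (big-endian) → word 0x43b2d063
tag [27+:5] = (word>>27) & 0x1f = 8  ←
kind [16+:11] = (word>>16) & 0x7ff = 946
opcode [0+:16] = (word>>0) & 0xffff = 53347

8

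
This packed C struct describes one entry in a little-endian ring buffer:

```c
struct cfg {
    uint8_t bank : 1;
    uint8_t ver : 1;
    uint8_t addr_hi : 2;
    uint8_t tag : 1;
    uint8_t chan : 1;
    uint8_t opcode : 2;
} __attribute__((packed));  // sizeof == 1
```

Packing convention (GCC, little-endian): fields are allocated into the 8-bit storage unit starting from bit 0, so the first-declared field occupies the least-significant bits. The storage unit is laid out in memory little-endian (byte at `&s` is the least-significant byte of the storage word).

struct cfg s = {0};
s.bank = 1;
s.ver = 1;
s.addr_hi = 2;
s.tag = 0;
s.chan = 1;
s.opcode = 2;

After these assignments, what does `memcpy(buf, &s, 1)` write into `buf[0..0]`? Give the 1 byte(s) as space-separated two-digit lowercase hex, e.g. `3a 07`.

ab

bank (1b) val=1 bits=0x1 at bit 0: 0x01
ver (1b) val=1 bits=0x1 at bit 1: 0x03
addr_hi (2b) val=2 bits=0x2 at bit 2: 0x0b
tag (1b) val=0 bits=0x0 at bit 4: 0x0b
chan (1b) val=1 bits=0x1 at bit 5: 0x2b
opcode (2b) val=2 bits=0x2 at bit 6: 0xab
word = 0xab → little-endian bytes:
  [0]=0xab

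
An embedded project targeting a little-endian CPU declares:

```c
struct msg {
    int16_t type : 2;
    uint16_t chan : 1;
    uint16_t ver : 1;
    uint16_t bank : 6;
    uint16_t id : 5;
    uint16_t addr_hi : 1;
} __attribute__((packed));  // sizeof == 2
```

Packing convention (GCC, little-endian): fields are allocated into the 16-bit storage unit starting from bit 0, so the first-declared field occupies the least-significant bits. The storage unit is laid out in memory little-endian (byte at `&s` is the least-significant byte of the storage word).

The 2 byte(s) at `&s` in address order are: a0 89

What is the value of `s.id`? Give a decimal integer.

[0]=0xa0 [1]=0x89 (little-endian) → word 0x89a0
type [0+:2] = (word>>0) & 0x3 = 0
chan [2+:1] = (word>>2) & 0x1 = 0
ver [3+:1] = (word>>3) & 0x1 = 0
bank [4+:6] = (word>>4) & 0x3f = 26
id [10+:5] = (word>>10) & 0x1f = 2  ←
addr_hi [15+:1] = (word>>15) & 0x1 = 1

2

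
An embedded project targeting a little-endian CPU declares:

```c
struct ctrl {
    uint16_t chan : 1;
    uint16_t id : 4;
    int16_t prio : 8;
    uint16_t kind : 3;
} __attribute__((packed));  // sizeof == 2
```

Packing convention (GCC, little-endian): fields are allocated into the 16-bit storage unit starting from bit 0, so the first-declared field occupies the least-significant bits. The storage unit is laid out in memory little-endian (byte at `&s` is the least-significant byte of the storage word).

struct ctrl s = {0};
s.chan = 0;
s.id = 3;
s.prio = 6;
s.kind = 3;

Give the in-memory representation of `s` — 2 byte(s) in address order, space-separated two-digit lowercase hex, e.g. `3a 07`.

chan (1b) val=0 bits=0x0 at bit 0: 0x0000
id (4b) val=3 bits=0x3 at bit 1: 0x0006
prio (8b) val=6 bits=0x6 at bit 5: 0x00c6
kind (3b) val=3 bits=0x3 at bit 13: 0x60c6
word = 0x60c6 → little-endian bytes:
  [0]=0xc6  [1]=0x60

c6 60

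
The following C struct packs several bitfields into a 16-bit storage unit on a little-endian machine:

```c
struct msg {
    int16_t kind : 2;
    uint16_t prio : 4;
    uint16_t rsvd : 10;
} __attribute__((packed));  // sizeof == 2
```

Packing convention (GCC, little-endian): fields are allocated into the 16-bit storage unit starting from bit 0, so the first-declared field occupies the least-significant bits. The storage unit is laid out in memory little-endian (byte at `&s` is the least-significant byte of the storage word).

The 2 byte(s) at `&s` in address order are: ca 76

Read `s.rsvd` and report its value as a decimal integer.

[0]=0xca [1]=0x76 (little-endian) → word 0x76ca
kind [0+:2] = (word>>0) & 0x3 = 2
prio [2+:4] = (word>>2) & 0xf = 2
rsvd [6+:10] = (word>>6) & 0x3ff = 475  ←

475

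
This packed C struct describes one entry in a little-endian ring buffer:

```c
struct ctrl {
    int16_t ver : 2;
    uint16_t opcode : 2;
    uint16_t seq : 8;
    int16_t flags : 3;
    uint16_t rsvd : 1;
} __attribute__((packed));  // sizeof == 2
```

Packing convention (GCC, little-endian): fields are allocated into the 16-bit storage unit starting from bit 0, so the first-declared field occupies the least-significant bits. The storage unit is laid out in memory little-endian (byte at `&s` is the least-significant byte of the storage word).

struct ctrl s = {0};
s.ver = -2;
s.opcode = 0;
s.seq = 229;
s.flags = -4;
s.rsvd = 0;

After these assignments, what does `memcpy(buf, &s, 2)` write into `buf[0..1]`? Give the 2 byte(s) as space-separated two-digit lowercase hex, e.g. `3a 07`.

[0+:2] ver=-2 & 0x3 = 0x2; word=0x0002
[2+:2] opcode=0 & 0x3 = 0x0; word=0x0002
[4+:8] seq=229 & 0xff = 0xe5; word=0x0e52
[12+:3] flags=-4 & 0x7 = 0x4; word=0x4e52
[15+:1] rsvd=0 & 0x1 = 0x0; word=0x4e52
word = 0x4e52 → little-endian bytes:
  [0]=0x52  [1]=0x4e

52 4e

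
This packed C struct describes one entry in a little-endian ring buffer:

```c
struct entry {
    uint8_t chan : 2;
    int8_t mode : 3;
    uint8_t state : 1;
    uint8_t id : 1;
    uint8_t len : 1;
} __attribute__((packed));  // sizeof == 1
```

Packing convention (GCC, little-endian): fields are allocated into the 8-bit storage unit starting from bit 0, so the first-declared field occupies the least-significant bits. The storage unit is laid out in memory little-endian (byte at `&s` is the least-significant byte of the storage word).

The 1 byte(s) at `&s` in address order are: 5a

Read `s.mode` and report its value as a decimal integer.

[0]=0x5a (little-endian) → word 0x5a
chan:2 @ bit 0 → (0x5a>>0)&0x3 = 0x2
mode:3 @ bit 2 → (0x5a>>2)&0x7 = 0x6  ←
state:1 @ bit 5 → (0x5a>>5)&0x1 = 0x0
id:1 @ bit 6 → (0x5a>>6)&0x1 = 0x1
len:1 @ bit 7 → (0x5a>>7)&0x1 = 0x0
mode signed 3b, MSB=1: 6 - 8 = -2

-2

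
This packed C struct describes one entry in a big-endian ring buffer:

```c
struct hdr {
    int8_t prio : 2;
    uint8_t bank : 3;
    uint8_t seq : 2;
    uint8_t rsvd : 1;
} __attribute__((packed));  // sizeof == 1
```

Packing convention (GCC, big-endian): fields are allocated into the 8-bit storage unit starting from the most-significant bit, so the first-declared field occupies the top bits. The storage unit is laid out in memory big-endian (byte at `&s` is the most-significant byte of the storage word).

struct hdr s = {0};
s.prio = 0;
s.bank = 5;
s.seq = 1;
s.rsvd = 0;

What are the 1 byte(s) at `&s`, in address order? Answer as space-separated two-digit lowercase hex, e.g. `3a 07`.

prio:2 = 0 → 0x0 << 6 → word 0x00
bank:3 = 5 → 0x5 << 3 → word 0x28
seq:2 = 1 → 0x1 << 1 → word 0x2a
rsvd:1 = 0 → 0x0 << 0 → word 0x2a
word = 0x2a → big-endian bytes:
  [0]=0x2a

2a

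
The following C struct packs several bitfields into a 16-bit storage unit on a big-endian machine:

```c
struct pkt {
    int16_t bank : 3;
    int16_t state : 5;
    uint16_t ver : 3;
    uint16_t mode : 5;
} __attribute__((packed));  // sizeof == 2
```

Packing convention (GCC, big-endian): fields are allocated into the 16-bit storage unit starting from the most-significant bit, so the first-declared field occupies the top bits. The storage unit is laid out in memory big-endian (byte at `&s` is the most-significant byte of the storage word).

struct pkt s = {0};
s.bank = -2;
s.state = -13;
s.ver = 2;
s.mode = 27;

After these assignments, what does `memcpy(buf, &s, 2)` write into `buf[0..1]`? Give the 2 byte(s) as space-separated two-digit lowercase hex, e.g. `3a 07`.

bank (3b) val=-2 bits=0x6 at bit 13: 0xc000
state (5b) val=-13 bits=0x13 at bit 8: 0xd300
ver (3b) val=2 bits=0x2 at bit 5: 0xd340
mode (5b) val=27 bits=0x1b at bit 0: 0xd35b
word = 0xd35b → big-endian bytes:
  [0]=0xd3  [1]=0x5b

d3 5b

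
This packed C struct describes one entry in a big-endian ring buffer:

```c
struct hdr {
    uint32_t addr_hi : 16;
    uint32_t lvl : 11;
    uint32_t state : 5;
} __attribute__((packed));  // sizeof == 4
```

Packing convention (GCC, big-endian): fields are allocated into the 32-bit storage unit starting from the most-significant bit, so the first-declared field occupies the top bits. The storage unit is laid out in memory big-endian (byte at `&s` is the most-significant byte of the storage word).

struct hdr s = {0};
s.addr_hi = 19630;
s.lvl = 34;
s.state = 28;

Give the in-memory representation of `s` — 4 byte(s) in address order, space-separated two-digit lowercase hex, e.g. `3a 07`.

addr_hi (16b) val=19630 bits=0x4cae at bit 16: 0x4cae0000
lvl (11b) val=34 bits=0x22 at bit 5: 0x4cae0440
state (5b) val=28 bits=0x1c at bit 0: 0x4cae045c
word = 0x4cae045c → big-endian bytes:
  [0]=0x4c  [1]=0xae  [2]=0x04  [3]=0x5c

4c ae 04 5c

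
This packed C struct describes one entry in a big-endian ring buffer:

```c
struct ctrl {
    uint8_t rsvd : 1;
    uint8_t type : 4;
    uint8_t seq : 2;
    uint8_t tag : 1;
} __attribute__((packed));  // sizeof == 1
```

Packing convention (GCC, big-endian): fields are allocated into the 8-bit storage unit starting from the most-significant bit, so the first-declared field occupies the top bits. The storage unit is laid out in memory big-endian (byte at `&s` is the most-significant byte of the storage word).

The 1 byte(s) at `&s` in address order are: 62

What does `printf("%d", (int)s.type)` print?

[0]=0x62 (big-endian) → word 0x62
rsvd:1 @ bit 7 → (0x62>>7)&0x1 = 0x0
type:4 @ bit 3 → (0x62>>3)&0xf = 0xc  ←
seq:2 @ bit 1 → (0x62>>1)&0x3 = 0x1
tag:1 @ bit 0 → (0x62>>0)&0x1 = 0x0

12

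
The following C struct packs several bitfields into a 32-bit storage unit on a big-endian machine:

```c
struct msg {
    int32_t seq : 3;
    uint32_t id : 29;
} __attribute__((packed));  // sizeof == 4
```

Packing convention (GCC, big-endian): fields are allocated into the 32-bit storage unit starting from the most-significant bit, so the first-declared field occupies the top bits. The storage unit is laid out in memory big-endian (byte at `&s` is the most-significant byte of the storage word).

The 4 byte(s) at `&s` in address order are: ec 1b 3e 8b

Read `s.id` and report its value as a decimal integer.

203112075

[0]=0xec [1]=0x1b [2]=0x3e [3]=0x8b (big-endian) → word 0xec1b3e8b
seq:3 @ bit 29 → (0xec1b3e8b>>29)&0x7 = 0x7
id:29 @ bit 0 → (0xec1b3e8b>>0)&0x1fffffff = 0xc1b3e8b  ←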